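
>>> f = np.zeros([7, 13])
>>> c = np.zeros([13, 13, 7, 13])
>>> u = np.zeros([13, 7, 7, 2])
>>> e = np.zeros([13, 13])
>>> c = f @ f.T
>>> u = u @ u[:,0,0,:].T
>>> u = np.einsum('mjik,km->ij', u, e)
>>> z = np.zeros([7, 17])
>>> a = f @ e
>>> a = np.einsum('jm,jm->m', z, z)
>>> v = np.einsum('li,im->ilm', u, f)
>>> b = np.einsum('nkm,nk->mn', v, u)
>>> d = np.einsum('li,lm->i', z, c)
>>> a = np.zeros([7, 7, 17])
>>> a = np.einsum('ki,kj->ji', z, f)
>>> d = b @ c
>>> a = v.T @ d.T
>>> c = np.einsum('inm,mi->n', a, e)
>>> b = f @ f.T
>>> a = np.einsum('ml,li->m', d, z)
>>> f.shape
(7, 13)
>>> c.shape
(7,)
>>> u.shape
(7, 7)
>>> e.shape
(13, 13)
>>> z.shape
(7, 17)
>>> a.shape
(13,)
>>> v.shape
(7, 7, 13)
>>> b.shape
(7, 7)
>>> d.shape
(13, 7)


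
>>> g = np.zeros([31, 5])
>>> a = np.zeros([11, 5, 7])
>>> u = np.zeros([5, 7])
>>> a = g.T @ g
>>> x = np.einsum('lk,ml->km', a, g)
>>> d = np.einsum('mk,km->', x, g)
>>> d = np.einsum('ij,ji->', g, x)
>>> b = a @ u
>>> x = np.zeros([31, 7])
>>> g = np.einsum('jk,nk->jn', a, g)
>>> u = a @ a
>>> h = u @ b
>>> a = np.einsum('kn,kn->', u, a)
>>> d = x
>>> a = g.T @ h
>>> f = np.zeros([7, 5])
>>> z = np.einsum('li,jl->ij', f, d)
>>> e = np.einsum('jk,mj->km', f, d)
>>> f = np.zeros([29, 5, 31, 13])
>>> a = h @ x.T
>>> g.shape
(5, 31)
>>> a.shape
(5, 31)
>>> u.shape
(5, 5)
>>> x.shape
(31, 7)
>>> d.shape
(31, 7)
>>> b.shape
(5, 7)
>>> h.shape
(5, 7)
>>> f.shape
(29, 5, 31, 13)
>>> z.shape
(5, 31)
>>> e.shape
(5, 31)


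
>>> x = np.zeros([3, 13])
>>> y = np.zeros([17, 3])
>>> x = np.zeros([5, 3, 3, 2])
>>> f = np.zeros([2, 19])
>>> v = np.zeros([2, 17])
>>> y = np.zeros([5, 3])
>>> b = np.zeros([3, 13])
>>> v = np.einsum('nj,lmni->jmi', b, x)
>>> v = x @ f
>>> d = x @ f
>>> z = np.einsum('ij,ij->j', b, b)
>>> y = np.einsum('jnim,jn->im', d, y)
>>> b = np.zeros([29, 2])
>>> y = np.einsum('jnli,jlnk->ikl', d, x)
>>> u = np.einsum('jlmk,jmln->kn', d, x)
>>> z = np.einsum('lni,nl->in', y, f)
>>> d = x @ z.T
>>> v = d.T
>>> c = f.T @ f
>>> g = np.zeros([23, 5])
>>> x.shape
(5, 3, 3, 2)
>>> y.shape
(19, 2, 3)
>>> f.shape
(2, 19)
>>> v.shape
(3, 3, 3, 5)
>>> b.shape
(29, 2)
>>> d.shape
(5, 3, 3, 3)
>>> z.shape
(3, 2)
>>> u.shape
(19, 2)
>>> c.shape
(19, 19)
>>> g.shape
(23, 5)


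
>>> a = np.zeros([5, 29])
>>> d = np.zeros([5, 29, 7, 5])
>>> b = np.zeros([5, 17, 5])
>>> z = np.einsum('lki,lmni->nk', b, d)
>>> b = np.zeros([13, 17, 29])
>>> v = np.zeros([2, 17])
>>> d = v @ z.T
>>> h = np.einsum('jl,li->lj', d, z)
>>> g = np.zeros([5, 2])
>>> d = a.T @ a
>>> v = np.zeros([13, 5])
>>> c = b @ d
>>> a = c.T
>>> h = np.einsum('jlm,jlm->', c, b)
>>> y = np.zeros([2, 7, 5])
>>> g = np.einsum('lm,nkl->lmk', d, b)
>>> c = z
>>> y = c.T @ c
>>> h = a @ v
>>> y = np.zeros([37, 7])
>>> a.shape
(29, 17, 13)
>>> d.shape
(29, 29)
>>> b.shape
(13, 17, 29)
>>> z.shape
(7, 17)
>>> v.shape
(13, 5)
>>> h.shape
(29, 17, 5)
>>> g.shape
(29, 29, 17)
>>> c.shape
(7, 17)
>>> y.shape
(37, 7)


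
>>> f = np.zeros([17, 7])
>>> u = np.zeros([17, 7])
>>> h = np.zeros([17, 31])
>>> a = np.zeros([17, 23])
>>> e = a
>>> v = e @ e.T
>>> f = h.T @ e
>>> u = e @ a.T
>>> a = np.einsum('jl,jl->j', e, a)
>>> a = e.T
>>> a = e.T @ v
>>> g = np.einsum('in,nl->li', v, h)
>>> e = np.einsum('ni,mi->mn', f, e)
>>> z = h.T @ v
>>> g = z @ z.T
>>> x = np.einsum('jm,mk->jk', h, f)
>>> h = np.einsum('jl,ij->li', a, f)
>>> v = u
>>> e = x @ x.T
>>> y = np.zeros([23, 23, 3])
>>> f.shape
(31, 23)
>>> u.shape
(17, 17)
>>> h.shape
(17, 31)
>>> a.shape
(23, 17)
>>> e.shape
(17, 17)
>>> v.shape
(17, 17)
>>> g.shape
(31, 31)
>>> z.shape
(31, 17)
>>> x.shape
(17, 23)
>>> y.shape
(23, 23, 3)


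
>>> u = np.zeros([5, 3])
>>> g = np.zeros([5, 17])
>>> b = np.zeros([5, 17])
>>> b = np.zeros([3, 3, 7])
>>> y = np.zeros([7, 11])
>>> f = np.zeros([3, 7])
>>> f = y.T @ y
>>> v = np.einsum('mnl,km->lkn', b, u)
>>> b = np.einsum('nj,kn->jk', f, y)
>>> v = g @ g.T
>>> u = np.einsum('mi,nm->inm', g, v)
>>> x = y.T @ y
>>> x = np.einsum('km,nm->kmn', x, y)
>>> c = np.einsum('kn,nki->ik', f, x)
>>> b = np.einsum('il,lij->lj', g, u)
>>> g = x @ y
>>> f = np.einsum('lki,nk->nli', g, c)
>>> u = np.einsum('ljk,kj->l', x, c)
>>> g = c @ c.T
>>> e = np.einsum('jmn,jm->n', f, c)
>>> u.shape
(11,)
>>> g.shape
(7, 7)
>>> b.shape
(17, 5)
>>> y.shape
(7, 11)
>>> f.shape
(7, 11, 11)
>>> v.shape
(5, 5)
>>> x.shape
(11, 11, 7)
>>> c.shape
(7, 11)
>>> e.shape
(11,)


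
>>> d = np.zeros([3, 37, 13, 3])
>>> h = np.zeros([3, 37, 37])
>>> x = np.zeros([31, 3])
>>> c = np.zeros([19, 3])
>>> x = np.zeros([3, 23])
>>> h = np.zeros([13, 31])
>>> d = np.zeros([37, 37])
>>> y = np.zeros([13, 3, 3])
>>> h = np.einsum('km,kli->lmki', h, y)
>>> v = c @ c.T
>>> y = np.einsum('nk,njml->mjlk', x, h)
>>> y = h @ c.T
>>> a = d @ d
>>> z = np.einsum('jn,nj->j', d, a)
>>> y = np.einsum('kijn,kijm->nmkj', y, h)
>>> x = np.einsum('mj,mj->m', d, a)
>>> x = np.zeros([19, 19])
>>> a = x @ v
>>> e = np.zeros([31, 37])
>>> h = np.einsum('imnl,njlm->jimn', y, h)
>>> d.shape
(37, 37)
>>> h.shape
(31, 19, 3, 3)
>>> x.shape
(19, 19)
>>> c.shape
(19, 3)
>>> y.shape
(19, 3, 3, 13)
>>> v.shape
(19, 19)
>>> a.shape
(19, 19)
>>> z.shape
(37,)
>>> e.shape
(31, 37)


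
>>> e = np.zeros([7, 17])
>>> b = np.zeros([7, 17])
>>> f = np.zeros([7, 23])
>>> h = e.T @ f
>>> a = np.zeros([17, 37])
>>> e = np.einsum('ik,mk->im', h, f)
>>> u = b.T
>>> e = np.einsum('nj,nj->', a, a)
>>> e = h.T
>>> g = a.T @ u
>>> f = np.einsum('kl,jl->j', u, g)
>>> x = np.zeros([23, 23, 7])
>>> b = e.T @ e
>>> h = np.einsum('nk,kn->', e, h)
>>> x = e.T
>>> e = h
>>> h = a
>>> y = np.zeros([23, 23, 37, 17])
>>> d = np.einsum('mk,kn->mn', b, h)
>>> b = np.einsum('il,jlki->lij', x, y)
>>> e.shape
()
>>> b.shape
(23, 17, 23)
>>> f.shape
(37,)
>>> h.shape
(17, 37)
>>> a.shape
(17, 37)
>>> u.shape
(17, 7)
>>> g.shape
(37, 7)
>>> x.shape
(17, 23)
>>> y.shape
(23, 23, 37, 17)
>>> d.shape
(17, 37)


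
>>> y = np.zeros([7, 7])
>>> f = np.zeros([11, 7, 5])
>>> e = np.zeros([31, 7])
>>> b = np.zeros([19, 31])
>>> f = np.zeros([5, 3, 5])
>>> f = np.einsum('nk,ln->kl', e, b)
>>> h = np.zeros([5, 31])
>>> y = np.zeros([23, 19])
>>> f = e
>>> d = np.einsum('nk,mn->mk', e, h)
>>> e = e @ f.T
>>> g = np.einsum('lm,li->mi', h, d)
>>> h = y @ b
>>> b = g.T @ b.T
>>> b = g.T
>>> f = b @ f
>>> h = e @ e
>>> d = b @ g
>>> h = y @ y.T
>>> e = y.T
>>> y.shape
(23, 19)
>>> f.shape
(7, 7)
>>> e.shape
(19, 23)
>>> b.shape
(7, 31)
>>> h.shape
(23, 23)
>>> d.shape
(7, 7)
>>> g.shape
(31, 7)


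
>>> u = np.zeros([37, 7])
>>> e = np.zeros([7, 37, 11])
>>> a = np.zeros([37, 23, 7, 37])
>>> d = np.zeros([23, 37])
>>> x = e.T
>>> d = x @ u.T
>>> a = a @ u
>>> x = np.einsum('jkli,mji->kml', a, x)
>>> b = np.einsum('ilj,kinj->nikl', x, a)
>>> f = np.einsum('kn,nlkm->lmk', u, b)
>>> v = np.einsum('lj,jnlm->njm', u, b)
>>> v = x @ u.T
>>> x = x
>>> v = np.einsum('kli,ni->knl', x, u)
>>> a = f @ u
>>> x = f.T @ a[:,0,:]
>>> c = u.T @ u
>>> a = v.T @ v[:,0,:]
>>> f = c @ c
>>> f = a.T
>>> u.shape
(37, 7)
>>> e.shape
(7, 37, 11)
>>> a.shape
(11, 37, 11)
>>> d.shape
(11, 37, 37)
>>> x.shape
(37, 11, 7)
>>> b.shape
(7, 23, 37, 11)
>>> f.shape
(11, 37, 11)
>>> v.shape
(23, 37, 11)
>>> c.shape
(7, 7)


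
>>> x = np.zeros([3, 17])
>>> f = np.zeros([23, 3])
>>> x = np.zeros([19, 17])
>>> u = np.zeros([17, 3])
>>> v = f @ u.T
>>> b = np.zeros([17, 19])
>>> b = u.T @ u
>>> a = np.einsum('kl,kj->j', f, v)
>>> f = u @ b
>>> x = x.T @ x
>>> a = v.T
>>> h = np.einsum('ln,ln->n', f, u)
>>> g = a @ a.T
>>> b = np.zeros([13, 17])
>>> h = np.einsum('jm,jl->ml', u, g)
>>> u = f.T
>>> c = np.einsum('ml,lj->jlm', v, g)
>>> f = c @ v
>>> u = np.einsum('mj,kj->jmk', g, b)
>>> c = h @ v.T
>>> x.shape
(17, 17)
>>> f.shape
(17, 17, 17)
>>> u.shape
(17, 17, 13)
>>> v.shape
(23, 17)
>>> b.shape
(13, 17)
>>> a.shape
(17, 23)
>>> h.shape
(3, 17)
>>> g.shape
(17, 17)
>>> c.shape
(3, 23)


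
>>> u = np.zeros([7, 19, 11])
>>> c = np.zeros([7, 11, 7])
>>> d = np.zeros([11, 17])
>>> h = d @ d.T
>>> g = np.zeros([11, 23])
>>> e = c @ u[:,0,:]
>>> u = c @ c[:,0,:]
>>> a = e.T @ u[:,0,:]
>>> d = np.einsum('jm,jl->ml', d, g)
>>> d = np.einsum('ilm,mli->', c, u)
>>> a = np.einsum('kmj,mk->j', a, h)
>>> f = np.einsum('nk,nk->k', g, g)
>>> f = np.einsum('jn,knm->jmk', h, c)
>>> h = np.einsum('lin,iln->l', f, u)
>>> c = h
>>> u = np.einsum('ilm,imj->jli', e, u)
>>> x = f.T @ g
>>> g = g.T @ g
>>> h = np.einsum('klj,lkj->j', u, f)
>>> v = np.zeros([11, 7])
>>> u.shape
(7, 11, 7)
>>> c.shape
(11,)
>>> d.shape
()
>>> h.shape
(7,)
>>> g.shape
(23, 23)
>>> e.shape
(7, 11, 11)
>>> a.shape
(7,)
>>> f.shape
(11, 7, 7)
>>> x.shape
(7, 7, 23)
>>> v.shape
(11, 7)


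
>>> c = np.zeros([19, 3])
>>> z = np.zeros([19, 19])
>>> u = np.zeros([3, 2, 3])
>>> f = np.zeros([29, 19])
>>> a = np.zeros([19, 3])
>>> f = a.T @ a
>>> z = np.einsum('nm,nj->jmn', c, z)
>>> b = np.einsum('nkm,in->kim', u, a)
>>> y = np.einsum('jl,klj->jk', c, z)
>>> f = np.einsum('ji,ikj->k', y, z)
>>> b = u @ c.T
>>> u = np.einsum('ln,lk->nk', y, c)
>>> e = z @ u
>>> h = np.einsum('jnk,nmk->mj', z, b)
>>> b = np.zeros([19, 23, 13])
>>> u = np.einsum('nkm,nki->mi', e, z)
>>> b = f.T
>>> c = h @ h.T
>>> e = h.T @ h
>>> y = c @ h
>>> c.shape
(2, 2)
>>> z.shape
(19, 3, 19)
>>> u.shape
(3, 19)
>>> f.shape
(3,)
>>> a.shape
(19, 3)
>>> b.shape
(3,)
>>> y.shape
(2, 19)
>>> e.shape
(19, 19)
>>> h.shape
(2, 19)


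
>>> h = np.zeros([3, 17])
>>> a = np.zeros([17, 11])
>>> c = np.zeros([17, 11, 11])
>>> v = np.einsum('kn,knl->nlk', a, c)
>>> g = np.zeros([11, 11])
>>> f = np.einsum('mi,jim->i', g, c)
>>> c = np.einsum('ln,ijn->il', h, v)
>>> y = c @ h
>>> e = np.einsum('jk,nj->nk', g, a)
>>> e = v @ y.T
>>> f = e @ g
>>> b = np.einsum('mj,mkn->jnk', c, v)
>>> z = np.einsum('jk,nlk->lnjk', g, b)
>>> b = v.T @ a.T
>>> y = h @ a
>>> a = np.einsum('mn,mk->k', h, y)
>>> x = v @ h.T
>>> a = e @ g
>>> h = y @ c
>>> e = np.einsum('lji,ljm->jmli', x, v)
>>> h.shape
(3, 3)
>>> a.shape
(11, 11, 11)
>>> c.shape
(11, 3)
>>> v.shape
(11, 11, 17)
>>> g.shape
(11, 11)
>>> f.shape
(11, 11, 11)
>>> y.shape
(3, 11)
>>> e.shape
(11, 17, 11, 3)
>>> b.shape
(17, 11, 17)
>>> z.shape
(17, 3, 11, 11)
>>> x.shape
(11, 11, 3)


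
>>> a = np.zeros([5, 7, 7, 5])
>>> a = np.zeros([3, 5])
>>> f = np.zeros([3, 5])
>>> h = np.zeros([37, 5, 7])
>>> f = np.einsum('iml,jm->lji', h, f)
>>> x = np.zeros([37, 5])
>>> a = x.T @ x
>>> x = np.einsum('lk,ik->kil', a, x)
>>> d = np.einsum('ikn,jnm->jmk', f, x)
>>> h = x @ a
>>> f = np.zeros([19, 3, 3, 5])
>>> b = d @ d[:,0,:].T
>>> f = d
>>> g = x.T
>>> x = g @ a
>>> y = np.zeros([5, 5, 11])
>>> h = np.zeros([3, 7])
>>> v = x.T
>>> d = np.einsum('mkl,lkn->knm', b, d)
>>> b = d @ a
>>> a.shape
(5, 5)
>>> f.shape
(5, 5, 3)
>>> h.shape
(3, 7)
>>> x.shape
(5, 37, 5)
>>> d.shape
(5, 3, 5)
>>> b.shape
(5, 3, 5)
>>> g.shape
(5, 37, 5)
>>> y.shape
(5, 5, 11)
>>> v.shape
(5, 37, 5)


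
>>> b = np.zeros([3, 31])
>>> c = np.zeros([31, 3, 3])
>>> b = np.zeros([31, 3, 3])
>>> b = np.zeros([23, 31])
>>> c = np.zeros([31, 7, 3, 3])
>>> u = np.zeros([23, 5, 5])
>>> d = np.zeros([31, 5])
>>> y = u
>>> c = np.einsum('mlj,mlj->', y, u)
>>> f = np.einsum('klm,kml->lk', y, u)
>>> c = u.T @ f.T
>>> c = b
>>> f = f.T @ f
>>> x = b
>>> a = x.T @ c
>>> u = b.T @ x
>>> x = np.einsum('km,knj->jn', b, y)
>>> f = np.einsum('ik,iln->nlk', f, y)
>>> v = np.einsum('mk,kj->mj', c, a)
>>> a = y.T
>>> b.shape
(23, 31)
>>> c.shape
(23, 31)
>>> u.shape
(31, 31)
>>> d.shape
(31, 5)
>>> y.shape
(23, 5, 5)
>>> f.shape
(5, 5, 23)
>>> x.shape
(5, 5)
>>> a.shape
(5, 5, 23)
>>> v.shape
(23, 31)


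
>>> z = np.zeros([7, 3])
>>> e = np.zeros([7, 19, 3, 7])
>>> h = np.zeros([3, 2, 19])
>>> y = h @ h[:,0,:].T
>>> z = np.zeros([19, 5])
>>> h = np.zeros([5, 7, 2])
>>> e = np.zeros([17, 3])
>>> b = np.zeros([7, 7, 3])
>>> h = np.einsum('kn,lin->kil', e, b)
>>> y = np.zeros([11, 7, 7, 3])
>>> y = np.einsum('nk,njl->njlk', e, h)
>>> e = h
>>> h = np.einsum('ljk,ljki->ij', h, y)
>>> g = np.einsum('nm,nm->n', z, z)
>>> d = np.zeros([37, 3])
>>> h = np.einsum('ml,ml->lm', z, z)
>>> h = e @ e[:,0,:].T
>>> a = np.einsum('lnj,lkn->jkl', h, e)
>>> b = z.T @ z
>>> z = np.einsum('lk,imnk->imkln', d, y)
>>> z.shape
(17, 7, 3, 37, 7)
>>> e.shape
(17, 7, 7)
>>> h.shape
(17, 7, 17)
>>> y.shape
(17, 7, 7, 3)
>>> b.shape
(5, 5)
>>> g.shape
(19,)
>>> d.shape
(37, 3)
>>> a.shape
(17, 7, 17)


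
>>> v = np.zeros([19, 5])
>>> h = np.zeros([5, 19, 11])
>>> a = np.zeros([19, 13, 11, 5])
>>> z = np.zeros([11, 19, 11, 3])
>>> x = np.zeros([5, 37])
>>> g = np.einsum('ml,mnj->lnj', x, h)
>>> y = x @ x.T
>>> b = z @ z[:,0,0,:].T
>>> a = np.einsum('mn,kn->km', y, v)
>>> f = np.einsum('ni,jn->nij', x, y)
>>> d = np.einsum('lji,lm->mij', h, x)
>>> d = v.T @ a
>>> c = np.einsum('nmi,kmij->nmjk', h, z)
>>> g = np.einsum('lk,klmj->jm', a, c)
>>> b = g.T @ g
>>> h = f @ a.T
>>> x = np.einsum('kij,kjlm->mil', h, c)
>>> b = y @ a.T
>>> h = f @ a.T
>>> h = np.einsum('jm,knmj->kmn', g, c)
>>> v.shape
(19, 5)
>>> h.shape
(5, 3, 19)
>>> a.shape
(19, 5)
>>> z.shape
(11, 19, 11, 3)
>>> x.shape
(11, 37, 3)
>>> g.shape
(11, 3)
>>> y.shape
(5, 5)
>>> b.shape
(5, 19)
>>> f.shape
(5, 37, 5)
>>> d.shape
(5, 5)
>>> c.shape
(5, 19, 3, 11)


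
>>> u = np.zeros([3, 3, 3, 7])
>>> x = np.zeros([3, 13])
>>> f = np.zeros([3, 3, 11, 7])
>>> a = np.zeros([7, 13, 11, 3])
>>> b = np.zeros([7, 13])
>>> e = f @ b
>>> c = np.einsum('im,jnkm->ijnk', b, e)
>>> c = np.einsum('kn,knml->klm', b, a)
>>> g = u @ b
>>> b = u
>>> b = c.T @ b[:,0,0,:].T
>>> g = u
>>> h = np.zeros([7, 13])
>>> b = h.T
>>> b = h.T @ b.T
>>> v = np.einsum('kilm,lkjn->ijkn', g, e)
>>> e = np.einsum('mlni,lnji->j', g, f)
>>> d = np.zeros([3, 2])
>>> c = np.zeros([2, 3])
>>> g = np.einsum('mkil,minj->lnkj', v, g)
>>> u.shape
(3, 3, 3, 7)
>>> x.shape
(3, 13)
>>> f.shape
(3, 3, 11, 7)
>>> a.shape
(7, 13, 11, 3)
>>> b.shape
(13, 13)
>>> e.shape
(11,)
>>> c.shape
(2, 3)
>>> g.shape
(13, 3, 11, 7)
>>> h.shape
(7, 13)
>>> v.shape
(3, 11, 3, 13)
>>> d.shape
(3, 2)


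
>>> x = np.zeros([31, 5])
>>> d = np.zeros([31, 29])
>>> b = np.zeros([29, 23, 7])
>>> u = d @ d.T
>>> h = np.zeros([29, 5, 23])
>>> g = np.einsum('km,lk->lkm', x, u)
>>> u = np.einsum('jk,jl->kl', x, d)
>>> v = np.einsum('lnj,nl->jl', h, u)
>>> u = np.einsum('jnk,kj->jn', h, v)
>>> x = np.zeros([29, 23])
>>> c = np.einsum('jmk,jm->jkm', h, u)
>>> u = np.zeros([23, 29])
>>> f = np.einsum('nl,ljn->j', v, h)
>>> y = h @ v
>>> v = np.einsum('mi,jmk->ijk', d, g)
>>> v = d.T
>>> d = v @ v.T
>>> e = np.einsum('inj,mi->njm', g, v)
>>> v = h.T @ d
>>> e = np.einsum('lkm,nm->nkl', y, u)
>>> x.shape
(29, 23)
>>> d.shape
(29, 29)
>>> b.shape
(29, 23, 7)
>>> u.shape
(23, 29)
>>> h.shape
(29, 5, 23)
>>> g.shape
(31, 31, 5)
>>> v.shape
(23, 5, 29)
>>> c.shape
(29, 23, 5)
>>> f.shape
(5,)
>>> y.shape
(29, 5, 29)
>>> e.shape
(23, 5, 29)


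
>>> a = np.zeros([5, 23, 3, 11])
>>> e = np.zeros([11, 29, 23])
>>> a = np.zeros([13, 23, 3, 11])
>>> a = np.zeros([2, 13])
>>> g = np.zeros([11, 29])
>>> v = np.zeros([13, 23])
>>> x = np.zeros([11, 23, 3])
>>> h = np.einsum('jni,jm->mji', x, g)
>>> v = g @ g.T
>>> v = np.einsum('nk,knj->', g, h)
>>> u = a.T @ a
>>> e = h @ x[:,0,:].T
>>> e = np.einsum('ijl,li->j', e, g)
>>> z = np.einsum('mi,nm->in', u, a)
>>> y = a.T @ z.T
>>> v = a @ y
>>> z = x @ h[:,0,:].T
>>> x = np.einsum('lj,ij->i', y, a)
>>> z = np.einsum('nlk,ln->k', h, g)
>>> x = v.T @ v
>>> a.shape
(2, 13)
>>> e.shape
(11,)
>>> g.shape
(11, 29)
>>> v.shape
(2, 13)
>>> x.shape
(13, 13)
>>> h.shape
(29, 11, 3)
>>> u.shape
(13, 13)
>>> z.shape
(3,)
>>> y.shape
(13, 13)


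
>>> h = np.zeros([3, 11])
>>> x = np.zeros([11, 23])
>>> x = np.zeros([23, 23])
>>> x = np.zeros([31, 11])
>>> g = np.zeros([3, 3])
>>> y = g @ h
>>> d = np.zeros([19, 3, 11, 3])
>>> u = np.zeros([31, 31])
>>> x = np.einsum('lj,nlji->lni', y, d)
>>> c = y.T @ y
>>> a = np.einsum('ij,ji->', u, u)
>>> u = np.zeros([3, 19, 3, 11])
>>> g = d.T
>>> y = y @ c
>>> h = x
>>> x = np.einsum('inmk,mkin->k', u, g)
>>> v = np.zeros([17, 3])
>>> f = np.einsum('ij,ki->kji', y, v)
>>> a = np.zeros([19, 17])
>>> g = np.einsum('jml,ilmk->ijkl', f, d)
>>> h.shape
(3, 19, 3)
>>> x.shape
(11,)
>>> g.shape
(19, 17, 3, 3)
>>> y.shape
(3, 11)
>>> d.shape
(19, 3, 11, 3)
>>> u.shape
(3, 19, 3, 11)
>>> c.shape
(11, 11)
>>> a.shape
(19, 17)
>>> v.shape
(17, 3)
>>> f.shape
(17, 11, 3)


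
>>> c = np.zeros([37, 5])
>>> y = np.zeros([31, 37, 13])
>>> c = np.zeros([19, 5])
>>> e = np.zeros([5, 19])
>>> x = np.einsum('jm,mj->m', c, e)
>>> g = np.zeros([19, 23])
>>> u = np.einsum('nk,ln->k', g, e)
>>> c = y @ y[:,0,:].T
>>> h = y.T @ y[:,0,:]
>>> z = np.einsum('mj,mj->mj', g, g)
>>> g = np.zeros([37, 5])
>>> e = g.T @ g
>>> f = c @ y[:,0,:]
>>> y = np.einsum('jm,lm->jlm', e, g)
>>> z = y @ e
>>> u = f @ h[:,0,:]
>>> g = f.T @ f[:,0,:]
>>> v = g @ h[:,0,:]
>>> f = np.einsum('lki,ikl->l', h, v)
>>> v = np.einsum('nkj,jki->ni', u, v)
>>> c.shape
(31, 37, 31)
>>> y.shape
(5, 37, 5)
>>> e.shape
(5, 5)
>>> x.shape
(5,)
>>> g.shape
(13, 37, 13)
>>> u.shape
(31, 37, 13)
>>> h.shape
(13, 37, 13)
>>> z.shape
(5, 37, 5)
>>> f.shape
(13,)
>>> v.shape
(31, 13)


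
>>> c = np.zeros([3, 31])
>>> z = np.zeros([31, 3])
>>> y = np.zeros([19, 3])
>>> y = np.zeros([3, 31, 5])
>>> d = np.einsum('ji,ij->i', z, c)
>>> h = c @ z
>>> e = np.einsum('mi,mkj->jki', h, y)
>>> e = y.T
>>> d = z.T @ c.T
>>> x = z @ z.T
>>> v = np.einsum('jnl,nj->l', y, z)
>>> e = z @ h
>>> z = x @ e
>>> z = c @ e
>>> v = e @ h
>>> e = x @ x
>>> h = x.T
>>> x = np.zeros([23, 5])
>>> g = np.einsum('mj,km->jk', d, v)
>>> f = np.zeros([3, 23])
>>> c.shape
(3, 31)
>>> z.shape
(3, 3)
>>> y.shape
(3, 31, 5)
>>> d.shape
(3, 3)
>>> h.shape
(31, 31)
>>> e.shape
(31, 31)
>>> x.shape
(23, 5)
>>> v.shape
(31, 3)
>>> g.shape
(3, 31)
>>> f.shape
(3, 23)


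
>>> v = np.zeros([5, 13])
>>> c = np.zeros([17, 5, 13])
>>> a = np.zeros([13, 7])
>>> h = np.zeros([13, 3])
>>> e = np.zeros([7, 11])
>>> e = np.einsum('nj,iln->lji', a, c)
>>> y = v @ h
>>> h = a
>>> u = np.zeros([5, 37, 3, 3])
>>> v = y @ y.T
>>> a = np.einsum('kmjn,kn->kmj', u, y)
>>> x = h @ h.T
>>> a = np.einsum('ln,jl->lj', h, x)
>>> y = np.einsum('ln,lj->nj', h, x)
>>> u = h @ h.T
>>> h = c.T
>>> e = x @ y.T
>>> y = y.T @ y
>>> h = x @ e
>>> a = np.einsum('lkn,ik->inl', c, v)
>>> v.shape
(5, 5)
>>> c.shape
(17, 5, 13)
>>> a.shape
(5, 13, 17)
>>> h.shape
(13, 7)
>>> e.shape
(13, 7)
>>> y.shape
(13, 13)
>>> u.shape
(13, 13)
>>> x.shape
(13, 13)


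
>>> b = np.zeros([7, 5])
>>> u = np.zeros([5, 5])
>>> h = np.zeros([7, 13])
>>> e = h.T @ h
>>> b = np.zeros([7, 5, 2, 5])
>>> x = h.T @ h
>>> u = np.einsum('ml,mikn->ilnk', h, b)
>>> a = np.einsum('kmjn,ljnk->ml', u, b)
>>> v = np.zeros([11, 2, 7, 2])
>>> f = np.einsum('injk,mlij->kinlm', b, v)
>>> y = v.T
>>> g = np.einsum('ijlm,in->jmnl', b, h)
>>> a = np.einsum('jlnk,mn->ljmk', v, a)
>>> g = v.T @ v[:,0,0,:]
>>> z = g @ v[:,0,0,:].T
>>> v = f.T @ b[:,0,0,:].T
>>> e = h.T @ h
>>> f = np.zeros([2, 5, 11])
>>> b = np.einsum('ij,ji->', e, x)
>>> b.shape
()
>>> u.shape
(5, 13, 5, 2)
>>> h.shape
(7, 13)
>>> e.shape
(13, 13)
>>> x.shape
(13, 13)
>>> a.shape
(2, 11, 13, 2)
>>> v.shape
(11, 2, 5, 7, 7)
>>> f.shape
(2, 5, 11)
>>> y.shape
(2, 7, 2, 11)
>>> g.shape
(2, 7, 2, 2)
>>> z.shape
(2, 7, 2, 11)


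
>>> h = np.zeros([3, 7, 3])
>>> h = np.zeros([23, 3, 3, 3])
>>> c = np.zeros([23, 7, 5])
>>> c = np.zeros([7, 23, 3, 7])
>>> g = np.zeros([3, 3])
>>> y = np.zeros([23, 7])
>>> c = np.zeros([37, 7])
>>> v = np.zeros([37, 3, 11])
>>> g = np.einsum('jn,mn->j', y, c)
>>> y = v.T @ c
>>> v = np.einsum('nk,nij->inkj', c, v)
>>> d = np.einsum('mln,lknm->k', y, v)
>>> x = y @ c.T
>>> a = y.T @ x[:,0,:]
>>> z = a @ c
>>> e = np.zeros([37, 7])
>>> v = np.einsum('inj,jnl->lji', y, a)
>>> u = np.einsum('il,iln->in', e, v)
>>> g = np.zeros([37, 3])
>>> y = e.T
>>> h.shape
(23, 3, 3, 3)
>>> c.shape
(37, 7)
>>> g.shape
(37, 3)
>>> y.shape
(7, 37)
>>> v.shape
(37, 7, 11)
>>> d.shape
(37,)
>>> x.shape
(11, 3, 37)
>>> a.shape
(7, 3, 37)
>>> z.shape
(7, 3, 7)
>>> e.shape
(37, 7)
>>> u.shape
(37, 11)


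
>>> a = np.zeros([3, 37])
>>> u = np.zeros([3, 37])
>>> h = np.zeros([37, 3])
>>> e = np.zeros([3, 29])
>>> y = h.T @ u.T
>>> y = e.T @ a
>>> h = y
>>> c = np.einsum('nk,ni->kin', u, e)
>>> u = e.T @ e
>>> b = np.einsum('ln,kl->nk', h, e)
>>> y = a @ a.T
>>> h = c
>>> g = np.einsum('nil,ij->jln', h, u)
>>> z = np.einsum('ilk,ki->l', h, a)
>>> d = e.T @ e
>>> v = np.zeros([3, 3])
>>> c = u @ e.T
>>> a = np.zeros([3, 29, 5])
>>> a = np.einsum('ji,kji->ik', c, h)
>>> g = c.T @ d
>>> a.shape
(3, 37)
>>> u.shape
(29, 29)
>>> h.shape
(37, 29, 3)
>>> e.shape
(3, 29)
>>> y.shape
(3, 3)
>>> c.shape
(29, 3)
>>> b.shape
(37, 3)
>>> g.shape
(3, 29)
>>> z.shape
(29,)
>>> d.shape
(29, 29)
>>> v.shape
(3, 3)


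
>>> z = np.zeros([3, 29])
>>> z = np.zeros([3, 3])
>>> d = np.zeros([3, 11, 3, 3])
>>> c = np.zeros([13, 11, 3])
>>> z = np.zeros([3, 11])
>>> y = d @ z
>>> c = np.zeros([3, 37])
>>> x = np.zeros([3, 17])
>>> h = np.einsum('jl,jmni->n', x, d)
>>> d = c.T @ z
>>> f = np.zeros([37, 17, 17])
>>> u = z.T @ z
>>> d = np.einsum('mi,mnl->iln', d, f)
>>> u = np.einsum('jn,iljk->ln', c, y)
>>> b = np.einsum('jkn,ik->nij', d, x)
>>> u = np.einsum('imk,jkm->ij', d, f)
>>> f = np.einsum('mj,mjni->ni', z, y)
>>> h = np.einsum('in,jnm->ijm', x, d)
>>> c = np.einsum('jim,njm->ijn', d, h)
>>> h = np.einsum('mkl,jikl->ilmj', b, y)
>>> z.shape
(3, 11)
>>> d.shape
(11, 17, 17)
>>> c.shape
(17, 11, 3)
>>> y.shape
(3, 11, 3, 11)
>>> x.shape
(3, 17)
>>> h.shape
(11, 11, 17, 3)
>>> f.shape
(3, 11)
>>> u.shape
(11, 37)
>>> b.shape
(17, 3, 11)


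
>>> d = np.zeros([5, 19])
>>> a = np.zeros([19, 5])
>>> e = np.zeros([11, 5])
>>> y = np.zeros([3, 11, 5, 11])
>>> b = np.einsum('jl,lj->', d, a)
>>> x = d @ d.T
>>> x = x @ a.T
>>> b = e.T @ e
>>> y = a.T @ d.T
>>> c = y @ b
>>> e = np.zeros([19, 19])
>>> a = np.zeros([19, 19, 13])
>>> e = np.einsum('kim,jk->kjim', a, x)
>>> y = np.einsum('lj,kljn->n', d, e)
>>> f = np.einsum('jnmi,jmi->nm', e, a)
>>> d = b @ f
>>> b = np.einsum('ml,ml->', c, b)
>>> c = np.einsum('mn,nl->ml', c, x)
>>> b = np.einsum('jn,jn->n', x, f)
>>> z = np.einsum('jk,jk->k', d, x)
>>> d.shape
(5, 19)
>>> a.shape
(19, 19, 13)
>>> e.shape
(19, 5, 19, 13)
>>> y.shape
(13,)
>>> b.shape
(19,)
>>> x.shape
(5, 19)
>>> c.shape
(5, 19)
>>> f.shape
(5, 19)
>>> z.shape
(19,)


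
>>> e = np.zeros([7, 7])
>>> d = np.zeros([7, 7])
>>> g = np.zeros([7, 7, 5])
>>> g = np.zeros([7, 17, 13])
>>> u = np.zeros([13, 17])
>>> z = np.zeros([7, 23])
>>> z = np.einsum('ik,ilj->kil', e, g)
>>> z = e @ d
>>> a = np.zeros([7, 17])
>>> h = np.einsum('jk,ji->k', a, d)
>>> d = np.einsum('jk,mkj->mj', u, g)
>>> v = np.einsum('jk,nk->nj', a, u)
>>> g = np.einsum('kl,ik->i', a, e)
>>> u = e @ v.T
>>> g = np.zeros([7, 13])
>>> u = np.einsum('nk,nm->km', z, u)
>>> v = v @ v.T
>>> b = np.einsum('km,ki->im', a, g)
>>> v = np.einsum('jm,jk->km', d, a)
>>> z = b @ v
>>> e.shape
(7, 7)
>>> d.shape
(7, 13)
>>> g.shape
(7, 13)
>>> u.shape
(7, 13)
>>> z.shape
(13, 13)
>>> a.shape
(7, 17)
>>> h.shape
(17,)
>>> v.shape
(17, 13)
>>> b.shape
(13, 17)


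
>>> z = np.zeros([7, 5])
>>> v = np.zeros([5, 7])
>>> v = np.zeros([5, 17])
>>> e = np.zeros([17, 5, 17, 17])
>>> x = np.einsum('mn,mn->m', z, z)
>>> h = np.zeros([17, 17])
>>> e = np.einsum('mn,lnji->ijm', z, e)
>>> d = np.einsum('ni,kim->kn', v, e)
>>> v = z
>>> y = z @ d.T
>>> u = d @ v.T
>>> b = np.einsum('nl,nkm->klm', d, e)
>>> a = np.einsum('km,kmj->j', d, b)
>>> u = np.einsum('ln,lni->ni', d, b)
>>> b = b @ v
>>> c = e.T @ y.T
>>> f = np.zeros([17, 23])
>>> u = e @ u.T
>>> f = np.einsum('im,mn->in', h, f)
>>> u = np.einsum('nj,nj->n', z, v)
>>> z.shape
(7, 5)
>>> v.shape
(7, 5)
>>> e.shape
(17, 17, 7)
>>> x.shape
(7,)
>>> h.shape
(17, 17)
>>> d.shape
(17, 5)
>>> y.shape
(7, 17)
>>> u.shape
(7,)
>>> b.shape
(17, 5, 5)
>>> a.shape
(7,)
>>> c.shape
(7, 17, 7)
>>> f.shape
(17, 23)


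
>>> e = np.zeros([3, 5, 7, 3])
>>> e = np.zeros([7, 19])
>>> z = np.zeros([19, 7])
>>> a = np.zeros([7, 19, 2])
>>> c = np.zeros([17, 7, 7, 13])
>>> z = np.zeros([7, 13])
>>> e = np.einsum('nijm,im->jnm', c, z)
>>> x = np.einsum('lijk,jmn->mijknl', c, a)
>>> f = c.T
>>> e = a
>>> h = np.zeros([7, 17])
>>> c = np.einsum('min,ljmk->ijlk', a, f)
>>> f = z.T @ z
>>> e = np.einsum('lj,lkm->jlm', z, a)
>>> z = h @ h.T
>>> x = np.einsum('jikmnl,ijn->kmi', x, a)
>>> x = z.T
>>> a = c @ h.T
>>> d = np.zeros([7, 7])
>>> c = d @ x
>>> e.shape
(13, 7, 2)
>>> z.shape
(7, 7)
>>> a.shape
(19, 7, 13, 7)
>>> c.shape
(7, 7)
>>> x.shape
(7, 7)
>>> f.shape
(13, 13)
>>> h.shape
(7, 17)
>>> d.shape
(7, 7)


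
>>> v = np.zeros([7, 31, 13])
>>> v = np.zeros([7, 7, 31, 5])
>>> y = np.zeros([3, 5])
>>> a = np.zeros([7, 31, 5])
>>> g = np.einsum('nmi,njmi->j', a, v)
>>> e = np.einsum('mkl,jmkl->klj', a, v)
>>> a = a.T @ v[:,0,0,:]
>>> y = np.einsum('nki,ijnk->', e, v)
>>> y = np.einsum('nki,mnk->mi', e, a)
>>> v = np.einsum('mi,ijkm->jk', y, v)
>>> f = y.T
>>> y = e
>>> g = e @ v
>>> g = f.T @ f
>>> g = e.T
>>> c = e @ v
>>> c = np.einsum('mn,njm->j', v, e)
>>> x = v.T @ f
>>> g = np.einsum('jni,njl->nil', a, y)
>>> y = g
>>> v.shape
(7, 31)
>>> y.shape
(31, 5, 7)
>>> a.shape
(5, 31, 5)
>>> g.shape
(31, 5, 7)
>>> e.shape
(31, 5, 7)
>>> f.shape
(7, 5)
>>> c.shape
(5,)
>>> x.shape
(31, 5)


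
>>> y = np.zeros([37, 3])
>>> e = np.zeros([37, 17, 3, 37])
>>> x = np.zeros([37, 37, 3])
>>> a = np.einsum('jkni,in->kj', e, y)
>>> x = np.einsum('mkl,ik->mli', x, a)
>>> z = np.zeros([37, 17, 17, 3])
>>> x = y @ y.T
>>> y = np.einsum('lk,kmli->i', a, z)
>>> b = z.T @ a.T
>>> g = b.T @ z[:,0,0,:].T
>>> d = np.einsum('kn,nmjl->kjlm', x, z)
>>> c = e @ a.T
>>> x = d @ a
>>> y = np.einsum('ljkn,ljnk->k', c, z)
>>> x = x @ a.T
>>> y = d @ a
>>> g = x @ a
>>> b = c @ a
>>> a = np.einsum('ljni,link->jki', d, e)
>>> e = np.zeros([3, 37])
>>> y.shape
(37, 17, 3, 37)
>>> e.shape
(3, 37)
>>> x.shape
(37, 17, 3, 17)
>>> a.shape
(17, 37, 17)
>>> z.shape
(37, 17, 17, 3)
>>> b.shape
(37, 17, 3, 37)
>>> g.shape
(37, 17, 3, 37)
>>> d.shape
(37, 17, 3, 17)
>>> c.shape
(37, 17, 3, 17)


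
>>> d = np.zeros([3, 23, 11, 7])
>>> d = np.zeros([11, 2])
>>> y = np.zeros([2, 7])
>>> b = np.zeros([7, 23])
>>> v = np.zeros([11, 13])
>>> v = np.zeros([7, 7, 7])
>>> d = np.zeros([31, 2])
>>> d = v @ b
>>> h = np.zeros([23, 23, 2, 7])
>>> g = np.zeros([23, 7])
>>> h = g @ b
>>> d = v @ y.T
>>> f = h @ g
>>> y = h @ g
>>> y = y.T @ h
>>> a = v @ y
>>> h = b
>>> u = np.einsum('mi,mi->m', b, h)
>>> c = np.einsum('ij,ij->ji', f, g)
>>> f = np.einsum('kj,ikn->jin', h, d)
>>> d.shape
(7, 7, 2)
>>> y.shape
(7, 23)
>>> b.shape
(7, 23)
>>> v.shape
(7, 7, 7)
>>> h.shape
(7, 23)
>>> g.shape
(23, 7)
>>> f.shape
(23, 7, 2)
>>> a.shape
(7, 7, 23)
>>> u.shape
(7,)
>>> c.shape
(7, 23)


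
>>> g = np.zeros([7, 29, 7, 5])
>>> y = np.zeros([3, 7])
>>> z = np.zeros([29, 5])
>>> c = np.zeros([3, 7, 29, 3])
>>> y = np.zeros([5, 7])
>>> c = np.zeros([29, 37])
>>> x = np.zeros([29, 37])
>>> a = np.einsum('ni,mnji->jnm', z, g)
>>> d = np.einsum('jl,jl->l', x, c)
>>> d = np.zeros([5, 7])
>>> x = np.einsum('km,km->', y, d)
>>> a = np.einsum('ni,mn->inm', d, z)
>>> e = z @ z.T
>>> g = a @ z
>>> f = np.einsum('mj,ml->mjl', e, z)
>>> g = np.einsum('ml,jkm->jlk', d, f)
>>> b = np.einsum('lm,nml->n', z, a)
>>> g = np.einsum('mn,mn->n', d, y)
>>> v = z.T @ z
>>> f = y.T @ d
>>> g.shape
(7,)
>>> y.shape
(5, 7)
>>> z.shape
(29, 5)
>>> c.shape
(29, 37)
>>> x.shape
()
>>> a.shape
(7, 5, 29)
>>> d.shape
(5, 7)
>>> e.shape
(29, 29)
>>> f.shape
(7, 7)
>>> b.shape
(7,)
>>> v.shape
(5, 5)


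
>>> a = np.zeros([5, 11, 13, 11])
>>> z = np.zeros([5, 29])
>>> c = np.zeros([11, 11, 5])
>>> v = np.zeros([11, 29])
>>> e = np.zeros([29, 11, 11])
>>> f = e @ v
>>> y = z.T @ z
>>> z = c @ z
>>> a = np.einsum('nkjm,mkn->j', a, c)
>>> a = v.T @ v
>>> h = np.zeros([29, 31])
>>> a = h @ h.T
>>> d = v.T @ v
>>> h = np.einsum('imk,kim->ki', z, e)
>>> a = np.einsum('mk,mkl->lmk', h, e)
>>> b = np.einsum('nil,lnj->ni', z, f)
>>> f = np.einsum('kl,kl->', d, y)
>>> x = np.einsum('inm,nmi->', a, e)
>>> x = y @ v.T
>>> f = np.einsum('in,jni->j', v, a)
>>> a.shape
(11, 29, 11)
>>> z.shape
(11, 11, 29)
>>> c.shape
(11, 11, 5)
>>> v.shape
(11, 29)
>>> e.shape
(29, 11, 11)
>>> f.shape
(11,)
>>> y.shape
(29, 29)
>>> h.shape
(29, 11)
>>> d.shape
(29, 29)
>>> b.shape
(11, 11)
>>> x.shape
(29, 11)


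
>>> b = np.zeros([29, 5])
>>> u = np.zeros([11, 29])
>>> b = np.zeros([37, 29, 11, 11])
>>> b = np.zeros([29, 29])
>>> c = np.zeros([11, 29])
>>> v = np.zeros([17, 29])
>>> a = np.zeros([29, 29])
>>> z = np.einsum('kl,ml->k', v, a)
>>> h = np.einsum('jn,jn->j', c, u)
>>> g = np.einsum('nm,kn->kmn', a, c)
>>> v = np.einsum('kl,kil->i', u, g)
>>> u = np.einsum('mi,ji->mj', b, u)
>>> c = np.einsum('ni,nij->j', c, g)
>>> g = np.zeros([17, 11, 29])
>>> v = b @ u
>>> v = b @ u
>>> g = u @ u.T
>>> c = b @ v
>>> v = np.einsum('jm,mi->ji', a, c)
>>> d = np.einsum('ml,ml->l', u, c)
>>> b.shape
(29, 29)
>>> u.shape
(29, 11)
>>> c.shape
(29, 11)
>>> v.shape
(29, 11)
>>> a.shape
(29, 29)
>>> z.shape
(17,)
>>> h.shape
(11,)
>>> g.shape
(29, 29)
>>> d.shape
(11,)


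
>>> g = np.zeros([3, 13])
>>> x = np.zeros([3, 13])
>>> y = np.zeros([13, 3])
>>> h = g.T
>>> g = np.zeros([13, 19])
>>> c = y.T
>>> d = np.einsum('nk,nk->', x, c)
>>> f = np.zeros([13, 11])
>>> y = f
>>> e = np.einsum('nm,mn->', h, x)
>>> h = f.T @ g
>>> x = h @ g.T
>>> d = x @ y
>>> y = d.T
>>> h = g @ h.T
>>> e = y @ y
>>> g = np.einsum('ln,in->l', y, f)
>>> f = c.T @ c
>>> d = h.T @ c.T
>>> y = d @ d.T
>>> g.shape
(11,)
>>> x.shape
(11, 13)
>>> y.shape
(11, 11)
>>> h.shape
(13, 11)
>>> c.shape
(3, 13)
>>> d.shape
(11, 3)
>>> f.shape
(13, 13)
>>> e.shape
(11, 11)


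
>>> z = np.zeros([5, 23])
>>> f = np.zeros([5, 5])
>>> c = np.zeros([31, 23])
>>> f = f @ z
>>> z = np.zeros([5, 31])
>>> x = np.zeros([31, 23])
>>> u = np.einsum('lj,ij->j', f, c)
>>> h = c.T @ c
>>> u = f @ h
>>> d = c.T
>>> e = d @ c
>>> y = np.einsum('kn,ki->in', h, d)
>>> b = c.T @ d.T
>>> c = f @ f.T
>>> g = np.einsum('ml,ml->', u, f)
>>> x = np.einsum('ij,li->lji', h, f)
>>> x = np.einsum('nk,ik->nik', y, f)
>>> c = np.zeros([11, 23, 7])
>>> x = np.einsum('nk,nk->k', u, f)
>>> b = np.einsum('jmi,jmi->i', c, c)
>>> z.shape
(5, 31)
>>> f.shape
(5, 23)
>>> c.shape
(11, 23, 7)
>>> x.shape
(23,)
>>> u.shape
(5, 23)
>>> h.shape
(23, 23)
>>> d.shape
(23, 31)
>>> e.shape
(23, 23)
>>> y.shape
(31, 23)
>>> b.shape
(7,)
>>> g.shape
()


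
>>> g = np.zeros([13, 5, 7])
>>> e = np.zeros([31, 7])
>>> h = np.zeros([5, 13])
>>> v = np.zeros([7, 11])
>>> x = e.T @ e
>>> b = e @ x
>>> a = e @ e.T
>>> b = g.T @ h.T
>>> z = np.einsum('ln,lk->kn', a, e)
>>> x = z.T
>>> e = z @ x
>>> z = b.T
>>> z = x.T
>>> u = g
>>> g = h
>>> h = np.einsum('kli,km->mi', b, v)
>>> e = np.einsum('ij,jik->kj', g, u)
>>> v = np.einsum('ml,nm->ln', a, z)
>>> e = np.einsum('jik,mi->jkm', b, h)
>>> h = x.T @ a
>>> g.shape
(5, 13)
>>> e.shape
(7, 5, 11)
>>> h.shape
(7, 31)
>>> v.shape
(31, 7)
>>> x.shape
(31, 7)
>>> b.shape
(7, 5, 5)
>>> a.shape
(31, 31)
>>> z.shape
(7, 31)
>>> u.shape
(13, 5, 7)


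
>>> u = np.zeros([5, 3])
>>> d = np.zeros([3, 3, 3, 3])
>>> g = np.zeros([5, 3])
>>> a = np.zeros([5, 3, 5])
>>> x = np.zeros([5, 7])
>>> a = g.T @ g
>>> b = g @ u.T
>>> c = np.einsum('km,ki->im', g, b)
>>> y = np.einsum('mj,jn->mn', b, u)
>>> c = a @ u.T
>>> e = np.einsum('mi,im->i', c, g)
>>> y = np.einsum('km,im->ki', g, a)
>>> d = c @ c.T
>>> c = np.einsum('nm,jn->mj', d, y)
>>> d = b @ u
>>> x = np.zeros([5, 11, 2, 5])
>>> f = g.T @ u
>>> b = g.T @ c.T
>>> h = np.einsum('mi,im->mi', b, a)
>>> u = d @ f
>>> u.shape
(5, 3)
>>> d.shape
(5, 3)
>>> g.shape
(5, 3)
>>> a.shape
(3, 3)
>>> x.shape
(5, 11, 2, 5)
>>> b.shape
(3, 3)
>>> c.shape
(3, 5)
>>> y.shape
(5, 3)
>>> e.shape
(5,)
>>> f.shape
(3, 3)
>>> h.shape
(3, 3)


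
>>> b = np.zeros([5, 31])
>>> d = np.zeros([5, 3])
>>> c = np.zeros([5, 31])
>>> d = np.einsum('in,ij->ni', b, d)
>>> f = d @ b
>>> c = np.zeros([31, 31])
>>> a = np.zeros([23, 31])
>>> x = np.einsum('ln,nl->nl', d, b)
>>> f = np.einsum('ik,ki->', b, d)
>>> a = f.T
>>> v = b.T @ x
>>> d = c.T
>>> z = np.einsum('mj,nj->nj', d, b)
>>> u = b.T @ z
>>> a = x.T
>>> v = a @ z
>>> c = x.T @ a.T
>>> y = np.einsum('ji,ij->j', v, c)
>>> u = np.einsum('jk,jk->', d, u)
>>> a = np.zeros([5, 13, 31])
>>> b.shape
(5, 31)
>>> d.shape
(31, 31)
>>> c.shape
(31, 31)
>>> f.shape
()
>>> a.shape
(5, 13, 31)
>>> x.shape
(5, 31)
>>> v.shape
(31, 31)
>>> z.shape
(5, 31)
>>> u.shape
()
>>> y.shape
(31,)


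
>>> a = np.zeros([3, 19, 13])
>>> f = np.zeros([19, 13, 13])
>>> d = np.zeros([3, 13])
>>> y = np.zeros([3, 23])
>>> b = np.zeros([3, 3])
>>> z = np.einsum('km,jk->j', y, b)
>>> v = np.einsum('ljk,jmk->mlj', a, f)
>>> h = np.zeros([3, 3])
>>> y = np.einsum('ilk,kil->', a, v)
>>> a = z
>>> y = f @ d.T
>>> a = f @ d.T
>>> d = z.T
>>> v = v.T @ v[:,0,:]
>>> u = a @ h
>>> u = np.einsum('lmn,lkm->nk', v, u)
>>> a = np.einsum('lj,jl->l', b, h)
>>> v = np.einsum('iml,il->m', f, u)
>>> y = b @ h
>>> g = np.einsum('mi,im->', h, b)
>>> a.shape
(3,)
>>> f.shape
(19, 13, 13)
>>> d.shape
(3,)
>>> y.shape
(3, 3)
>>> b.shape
(3, 3)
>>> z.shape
(3,)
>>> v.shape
(13,)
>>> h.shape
(3, 3)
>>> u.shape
(19, 13)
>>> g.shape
()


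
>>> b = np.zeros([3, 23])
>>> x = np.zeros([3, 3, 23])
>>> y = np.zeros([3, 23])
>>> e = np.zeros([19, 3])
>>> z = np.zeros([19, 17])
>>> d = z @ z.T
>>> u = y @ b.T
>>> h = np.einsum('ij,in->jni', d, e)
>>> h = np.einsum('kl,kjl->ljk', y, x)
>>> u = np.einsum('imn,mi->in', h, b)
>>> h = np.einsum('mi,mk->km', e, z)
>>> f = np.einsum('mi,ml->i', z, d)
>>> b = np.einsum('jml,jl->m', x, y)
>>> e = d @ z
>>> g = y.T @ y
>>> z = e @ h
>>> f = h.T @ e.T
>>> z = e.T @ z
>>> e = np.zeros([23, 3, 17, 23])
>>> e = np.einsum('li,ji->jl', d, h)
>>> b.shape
(3,)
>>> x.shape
(3, 3, 23)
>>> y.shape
(3, 23)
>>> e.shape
(17, 19)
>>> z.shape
(17, 19)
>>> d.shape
(19, 19)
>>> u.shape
(23, 3)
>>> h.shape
(17, 19)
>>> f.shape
(19, 19)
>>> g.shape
(23, 23)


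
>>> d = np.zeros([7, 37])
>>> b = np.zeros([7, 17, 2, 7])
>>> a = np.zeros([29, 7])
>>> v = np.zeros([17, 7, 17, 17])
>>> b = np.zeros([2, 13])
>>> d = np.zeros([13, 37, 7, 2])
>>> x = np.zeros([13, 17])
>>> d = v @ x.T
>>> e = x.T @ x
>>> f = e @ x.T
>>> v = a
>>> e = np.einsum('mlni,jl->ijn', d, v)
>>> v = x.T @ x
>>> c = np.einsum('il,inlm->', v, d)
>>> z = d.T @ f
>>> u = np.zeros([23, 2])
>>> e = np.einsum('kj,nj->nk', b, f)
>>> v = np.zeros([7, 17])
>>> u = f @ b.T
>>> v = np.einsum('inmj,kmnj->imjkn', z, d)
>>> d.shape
(17, 7, 17, 13)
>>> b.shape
(2, 13)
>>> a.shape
(29, 7)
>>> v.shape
(13, 7, 13, 17, 17)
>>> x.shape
(13, 17)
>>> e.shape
(17, 2)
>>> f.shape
(17, 13)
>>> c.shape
()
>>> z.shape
(13, 17, 7, 13)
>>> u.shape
(17, 2)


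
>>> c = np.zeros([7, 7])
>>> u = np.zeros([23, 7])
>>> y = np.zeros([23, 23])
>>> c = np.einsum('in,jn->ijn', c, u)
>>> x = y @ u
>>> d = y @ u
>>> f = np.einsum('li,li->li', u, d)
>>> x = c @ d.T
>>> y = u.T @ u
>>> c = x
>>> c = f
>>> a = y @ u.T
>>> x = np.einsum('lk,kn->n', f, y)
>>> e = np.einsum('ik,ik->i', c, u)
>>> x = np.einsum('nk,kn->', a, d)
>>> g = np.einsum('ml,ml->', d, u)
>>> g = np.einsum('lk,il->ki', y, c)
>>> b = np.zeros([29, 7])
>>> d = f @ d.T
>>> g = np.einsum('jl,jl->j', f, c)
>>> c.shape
(23, 7)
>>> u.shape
(23, 7)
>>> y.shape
(7, 7)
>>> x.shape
()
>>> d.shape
(23, 23)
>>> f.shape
(23, 7)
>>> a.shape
(7, 23)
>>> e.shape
(23,)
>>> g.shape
(23,)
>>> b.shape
(29, 7)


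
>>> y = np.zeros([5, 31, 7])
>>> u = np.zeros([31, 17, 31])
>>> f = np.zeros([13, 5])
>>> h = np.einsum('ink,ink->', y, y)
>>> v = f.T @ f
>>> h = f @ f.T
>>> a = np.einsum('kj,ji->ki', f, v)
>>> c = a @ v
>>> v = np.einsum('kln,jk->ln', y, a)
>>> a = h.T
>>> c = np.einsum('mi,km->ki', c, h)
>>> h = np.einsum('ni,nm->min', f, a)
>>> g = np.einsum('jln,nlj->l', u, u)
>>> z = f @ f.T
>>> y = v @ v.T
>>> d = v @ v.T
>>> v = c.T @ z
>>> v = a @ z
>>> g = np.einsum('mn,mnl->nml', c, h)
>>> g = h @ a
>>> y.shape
(31, 31)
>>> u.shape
(31, 17, 31)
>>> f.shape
(13, 5)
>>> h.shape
(13, 5, 13)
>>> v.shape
(13, 13)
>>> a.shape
(13, 13)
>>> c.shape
(13, 5)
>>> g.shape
(13, 5, 13)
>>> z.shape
(13, 13)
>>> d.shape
(31, 31)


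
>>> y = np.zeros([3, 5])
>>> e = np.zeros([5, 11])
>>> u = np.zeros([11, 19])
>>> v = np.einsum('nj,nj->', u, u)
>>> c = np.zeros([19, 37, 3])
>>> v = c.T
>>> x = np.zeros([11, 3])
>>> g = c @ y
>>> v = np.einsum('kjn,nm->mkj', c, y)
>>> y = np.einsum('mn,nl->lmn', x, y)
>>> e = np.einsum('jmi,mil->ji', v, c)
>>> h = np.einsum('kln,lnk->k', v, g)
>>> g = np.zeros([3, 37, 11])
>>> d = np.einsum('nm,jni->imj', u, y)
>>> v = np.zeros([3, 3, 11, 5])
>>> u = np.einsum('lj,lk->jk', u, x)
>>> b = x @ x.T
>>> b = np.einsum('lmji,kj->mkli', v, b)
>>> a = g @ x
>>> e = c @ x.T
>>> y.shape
(5, 11, 3)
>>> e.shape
(19, 37, 11)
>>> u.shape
(19, 3)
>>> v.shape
(3, 3, 11, 5)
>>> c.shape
(19, 37, 3)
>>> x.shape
(11, 3)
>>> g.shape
(3, 37, 11)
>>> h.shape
(5,)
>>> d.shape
(3, 19, 5)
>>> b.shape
(3, 11, 3, 5)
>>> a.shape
(3, 37, 3)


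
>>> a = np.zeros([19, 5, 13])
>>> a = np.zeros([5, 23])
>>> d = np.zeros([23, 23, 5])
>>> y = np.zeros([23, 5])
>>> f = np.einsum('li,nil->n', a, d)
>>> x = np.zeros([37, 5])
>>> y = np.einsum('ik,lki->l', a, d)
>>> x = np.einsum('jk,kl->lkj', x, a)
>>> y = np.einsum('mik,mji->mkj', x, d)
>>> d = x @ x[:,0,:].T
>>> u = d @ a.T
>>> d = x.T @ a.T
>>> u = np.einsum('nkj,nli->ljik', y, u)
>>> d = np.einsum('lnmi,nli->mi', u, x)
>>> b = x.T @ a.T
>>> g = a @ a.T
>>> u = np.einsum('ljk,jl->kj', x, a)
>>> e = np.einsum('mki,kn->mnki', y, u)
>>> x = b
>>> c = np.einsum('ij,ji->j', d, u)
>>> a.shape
(5, 23)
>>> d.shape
(5, 37)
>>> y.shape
(23, 37, 23)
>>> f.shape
(23,)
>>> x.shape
(37, 5, 5)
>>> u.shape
(37, 5)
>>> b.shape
(37, 5, 5)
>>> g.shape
(5, 5)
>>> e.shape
(23, 5, 37, 23)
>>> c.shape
(37,)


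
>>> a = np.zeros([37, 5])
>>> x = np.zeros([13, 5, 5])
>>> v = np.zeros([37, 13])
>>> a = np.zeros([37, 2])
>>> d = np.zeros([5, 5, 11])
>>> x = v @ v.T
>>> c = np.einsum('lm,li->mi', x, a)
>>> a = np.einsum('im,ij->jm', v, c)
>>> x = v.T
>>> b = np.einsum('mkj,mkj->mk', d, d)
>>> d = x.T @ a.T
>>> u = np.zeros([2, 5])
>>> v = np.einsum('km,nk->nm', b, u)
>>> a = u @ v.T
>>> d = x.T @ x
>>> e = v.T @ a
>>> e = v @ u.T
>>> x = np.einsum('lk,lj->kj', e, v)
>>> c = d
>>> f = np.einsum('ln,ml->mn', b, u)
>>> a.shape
(2, 2)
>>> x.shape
(2, 5)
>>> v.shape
(2, 5)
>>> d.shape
(37, 37)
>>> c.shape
(37, 37)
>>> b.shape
(5, 5)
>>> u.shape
(2, 5)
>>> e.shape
(2, 2)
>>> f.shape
(2, 5)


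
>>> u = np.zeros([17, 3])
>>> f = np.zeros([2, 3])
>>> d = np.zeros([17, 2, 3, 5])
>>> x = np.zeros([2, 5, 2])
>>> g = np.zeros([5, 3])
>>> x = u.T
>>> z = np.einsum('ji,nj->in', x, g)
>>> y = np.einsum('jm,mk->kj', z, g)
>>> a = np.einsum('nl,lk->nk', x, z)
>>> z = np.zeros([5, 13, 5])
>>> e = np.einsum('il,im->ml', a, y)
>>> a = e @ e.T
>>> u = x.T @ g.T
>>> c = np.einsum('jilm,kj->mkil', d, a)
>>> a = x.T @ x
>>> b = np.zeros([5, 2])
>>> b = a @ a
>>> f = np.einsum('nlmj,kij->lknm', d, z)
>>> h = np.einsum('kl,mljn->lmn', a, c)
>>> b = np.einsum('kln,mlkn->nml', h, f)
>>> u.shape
(17, 5)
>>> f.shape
(2, 5, 17, 3)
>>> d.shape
(17, 2, 3, 5)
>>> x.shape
(3, 17)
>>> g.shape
(5, 3)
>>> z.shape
(5, 13, 5)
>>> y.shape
(3, 17)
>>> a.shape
(17, 17)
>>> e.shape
(17, 5)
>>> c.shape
(5, 17, 2, 3)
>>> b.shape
(3, 2, 5)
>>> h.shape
(17, 5, 3)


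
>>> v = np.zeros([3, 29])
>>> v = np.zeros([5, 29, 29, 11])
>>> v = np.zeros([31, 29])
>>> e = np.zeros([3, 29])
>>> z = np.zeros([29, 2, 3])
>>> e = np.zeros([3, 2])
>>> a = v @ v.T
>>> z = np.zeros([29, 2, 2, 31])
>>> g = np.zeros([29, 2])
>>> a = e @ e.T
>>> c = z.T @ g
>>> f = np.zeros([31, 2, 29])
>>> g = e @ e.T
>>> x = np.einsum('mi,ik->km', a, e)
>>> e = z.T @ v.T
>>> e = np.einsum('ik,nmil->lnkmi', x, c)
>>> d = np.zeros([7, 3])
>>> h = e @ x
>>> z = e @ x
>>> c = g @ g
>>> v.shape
(31, 29)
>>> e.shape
(2, 31, 3, 2, 2)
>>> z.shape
(2, 31, 3, 2, 3)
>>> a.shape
(3, 3)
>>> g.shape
(3, 3)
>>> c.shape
(3, 3)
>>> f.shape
(31, 2, 29)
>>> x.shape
(2, 3)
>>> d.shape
(7, 3)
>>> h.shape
(2, 31, 3, 2, 3)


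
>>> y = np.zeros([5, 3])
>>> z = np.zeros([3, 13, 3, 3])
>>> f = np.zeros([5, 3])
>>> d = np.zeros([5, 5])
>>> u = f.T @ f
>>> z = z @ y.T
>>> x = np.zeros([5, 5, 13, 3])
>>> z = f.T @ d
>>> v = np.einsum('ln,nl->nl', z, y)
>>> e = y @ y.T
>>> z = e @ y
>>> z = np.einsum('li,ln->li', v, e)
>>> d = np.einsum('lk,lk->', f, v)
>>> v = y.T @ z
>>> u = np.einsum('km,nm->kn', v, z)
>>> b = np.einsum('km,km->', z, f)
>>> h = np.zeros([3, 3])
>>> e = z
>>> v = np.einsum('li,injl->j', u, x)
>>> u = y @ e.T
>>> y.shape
(5, 3)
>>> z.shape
(5, 3)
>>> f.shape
(5, 3)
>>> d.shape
()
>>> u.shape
(5, 5)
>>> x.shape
(5, 5, 13, 3)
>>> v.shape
(13,)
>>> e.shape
(5, 3)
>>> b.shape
()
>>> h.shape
(3, 3)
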